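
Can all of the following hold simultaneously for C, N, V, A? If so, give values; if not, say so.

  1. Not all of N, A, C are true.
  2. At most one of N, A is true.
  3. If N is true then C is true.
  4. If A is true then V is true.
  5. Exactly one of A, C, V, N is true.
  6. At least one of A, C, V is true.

C = True, N = False, V = False, A = False

  (1) {N, A, C}: 1/3 true — not all ✓
  (2) {N, A}: 0 true — at most one ✓
  (3) N=F ⇒ C: vacuous ✓
  (4) A=F ⇒ V: vacuous ✓
  (5) {A, C, V, N}: 1 true — exactly one ✓
  (6) {A, C, V}: 1 true — at least one ✓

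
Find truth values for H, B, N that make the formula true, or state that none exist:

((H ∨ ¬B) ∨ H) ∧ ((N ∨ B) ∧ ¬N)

H=T, B=T, N=F

  (H ∨ ¬B) ∨ H = True
    H ∨ ¬B = True
      ¬B = False
  (N ∨ B) ∧ ¬N = True
    N ∨ B = True
    ¬N = True
Both conjuncts True, so the formula holds.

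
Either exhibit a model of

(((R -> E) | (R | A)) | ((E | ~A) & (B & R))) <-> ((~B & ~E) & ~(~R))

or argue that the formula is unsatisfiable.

E = False; B = False; R = True; A = True

  (((R -> E) | (R | A)) | ((E | ~A) & (B & R))) <-> ((~B & ~E) & ~(~R)) = True
    ((R -> E) | (R | A)) | ((E | ~A) & (B & R)) = True
      (R -> E) | (R | A) = True
        R -> E = False
        R | A = True
      (E | ~A) & (B & R) = False
        E | ~A = False
          ~A = False
        B & R = False
    (~B & ~E) & ~(~R) = True
      ~B & ~E = True
        ~B = True
        ~E = True
      ~(~R) = True
        ~R = False
The formula evaluates to True.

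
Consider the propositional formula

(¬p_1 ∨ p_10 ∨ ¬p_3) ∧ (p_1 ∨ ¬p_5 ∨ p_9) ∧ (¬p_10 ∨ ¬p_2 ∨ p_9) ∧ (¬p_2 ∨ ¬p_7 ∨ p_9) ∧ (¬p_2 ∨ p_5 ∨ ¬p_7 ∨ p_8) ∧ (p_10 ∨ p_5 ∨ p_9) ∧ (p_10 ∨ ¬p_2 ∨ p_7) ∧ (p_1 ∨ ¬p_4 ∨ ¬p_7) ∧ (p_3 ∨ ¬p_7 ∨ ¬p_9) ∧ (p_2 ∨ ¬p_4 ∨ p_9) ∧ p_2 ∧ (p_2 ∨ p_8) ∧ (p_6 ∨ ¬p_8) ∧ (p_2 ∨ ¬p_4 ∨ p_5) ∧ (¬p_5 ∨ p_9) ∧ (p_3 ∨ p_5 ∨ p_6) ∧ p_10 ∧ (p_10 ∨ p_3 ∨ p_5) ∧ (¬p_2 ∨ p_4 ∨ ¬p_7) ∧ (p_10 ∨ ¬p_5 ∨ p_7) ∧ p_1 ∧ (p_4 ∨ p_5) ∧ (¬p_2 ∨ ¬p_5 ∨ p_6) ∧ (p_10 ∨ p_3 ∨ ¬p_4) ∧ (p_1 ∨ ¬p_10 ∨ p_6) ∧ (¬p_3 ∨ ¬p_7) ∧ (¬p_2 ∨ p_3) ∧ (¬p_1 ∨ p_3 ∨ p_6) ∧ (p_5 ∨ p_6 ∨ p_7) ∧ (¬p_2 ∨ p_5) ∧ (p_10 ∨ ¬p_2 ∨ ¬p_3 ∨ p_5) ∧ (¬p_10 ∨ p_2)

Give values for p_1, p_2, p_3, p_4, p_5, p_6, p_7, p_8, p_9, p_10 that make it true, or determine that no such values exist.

p_1: True, p_2: True, p_3: True, p_4: True, p_5: True, p_6: True, p_7: False, p_8: True, p_9: True, p_10: True

Unit clause (p_2) forces p_2 = True.
Unit clause (p_10) forces p_10 = True.
Unit clause (p_1) forces p_1 = True.
In (¬p_2 ∨ p_3) only p_3 is left, so p_3 = True.
In (¬p_2 ∨ p_5) only p_5 is left, so p_5 = True.
In (¬p_10 ∨ ¬p_2 ∨ p_9) only p_9 is left, so p_9 = True.
In (¬p_2 ∨ ¬p_5 ∨ p_6) only p_6 is left, so p_6 = True.
In (¬p_3 ∨ ¬p_7) only ¬p_7 is left, so p_7 = False.
Set p_4 = True.
Set p_8 = True.
All clauses satisfied.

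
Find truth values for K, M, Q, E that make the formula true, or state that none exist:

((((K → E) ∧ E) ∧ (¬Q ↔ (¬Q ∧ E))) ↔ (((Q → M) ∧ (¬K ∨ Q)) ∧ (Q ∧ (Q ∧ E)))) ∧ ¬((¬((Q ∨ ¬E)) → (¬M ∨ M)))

Unsatisfiable — no assignment works.

The conjunct ¬((¬((Q ∨ ¬E)) → (¬M ∨ M))) is unsatisfiable on its own:
  M=F, Q=F, E=F: evaluates to False.
  M=F, Q=F, E=T: evaluates to False.
  M=F, Q=T, E=F: evaluates to False.
  M=F, Q=T, E=T: evaluates to False.
  M=T, Q=F, E=F: evaluates to False.
  M=T, Q=F, E=T: evaluates to False.
  M=T, Q=T, E=F: evaluates to False.
  M=T, Q=T, E=T: evaluates to False.
So the whole conjunction is unsatisfiable.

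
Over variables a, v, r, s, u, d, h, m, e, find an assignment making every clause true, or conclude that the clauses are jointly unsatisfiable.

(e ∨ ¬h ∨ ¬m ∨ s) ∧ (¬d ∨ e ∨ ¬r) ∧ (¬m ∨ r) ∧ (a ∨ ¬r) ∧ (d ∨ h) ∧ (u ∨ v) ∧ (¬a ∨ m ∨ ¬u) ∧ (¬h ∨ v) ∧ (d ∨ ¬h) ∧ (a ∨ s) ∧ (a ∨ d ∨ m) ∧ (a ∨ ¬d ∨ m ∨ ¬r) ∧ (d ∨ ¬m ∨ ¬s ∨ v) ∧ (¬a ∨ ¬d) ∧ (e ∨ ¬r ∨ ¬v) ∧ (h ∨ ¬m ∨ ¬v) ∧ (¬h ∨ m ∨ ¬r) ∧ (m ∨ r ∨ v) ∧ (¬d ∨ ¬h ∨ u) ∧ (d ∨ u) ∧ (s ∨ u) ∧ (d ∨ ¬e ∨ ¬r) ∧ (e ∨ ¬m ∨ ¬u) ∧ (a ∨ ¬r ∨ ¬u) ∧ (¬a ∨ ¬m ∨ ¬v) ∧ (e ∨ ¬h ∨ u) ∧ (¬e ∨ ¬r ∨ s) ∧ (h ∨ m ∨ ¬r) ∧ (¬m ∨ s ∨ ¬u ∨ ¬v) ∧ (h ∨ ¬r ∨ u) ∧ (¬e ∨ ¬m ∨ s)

Set a = False.
  then (a ∨ ¬r) forces r = False.
  then (a ∨ s) forces s = True.
  then (¬m ∨ r) forces m = False.
  then (a ∨ d ∨ m) forces d = True.
  then (m ∨ r ∨ v) forces v = True.
Set u = True.
Set h = True.
Set e = False.
All clauses satisfied.

a=F, v=T, r=F, s=T, u=T, d=T, h=T, m=F, e=F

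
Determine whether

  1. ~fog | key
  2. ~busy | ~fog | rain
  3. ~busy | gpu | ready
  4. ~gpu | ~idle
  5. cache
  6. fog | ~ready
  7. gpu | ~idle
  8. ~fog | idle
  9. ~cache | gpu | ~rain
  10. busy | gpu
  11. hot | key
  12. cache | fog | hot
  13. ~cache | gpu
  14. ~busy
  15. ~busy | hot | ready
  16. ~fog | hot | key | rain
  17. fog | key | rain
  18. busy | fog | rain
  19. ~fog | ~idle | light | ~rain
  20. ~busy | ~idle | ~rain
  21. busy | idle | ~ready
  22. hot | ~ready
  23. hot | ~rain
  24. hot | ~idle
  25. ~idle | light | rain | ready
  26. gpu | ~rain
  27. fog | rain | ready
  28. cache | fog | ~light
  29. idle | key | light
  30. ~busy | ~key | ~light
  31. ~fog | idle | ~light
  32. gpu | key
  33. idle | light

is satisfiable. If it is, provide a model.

light=T, gpu=T, cache=T, key=F, fog=F, rain=T, busy=F, hot=T, idle=F, ready=F

Unit clause (cache) forces cache = True.
In (~cache | gpu) only gpu is left, so gpu = True.
Unit clause (~busy) forces busy = False.
In (~gpu | ~idle) only ~idle is left, so idle = False.
In (~fog | idle) only ~fog is left, so fog = False.
In (busy | fog | rain) only rain is left, so rain = True.
In (busy | idle | ~ready) only ~ready is left, so ready = False.
In (hot | ~rain) only hot is left, so hot = True.
In (idle | light) only light is left, so light = True.
Set key = False.
All clauses satisfied.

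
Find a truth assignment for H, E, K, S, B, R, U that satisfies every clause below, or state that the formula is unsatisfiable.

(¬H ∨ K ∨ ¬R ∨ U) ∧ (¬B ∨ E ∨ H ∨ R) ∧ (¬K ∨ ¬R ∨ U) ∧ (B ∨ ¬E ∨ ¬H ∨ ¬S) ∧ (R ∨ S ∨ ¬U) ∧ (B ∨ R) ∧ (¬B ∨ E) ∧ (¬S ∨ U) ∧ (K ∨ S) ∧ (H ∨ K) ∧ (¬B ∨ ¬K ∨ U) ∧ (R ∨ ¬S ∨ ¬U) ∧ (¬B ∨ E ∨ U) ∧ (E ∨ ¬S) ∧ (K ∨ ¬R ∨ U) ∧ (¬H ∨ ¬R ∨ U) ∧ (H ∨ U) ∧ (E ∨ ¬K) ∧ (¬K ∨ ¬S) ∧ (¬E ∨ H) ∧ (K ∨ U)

Try H = False:
  (H ∨ K) forces K = True.
  (H ∨ U) forces U = True.
  (E ∨ ¬K) forces E = True.
  clause (¬E ∨ H) is falsified — backtrack.
So H = True.
Try E = False:
  (¬B ∨ E) forces B = False.
  (B ∨ R) forces R = True.
  (E ∨ ¬S) forces S = False.
  (K ∨ S) forces K = True.
  clause (E ∨ ¬K) is falsified — backtrack.
So E = True.
Set K = True.
  then (¬K ∨ ¬S) forces S = False.
Set B = True.
  then (¬B ∨ ¬K ∨ U) forces U = True.
  then (R ∨ S ∨ ¬U) forces R = True.
All clauses satisfied.

H: True, E: True, K: True, S: False, B: True, R: True, U: True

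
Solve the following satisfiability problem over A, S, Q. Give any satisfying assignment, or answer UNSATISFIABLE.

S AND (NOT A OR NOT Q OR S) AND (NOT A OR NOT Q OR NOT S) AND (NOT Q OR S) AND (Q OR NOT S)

A: False; S: True; Q: True

Unit clause (S) forces S = True.
In (Q OR NOT S) only Q is left, so Q = True.
In (NOT A OR NOT Q OR NOT S) only NOT A is left, so A = False.
Check each clause:
  (S): S holds.
  (NOT A OR NOT Q OR S): NOT A holds.
  (NOT A OR NOT Q OR NOT S): NOT A holds.
  (NOT Q OR S): S holds.
  (Q OR NOT S): Q holds.
All clauses satisfied.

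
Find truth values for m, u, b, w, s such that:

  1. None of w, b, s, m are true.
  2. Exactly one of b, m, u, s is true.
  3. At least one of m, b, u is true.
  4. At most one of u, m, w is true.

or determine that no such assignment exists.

m = False, u = True, b = False, w = False, s = False

  (1) {w, b, s, m}: 0 true — none ✓
  (2) {b, m, u, s}: 1 true — exactly one ✓
  (3) {m, b, u}: 1 true — at least one ✓
  (4) {u, m, w}: 1 true — at most one ✓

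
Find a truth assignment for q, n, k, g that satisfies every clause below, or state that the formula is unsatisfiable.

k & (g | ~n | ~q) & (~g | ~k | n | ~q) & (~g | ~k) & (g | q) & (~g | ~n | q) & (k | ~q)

Unit clause (k) forces k = True.
In (~g | ~k) only ~g is left, so g = False.
In (g | q) only q is left, so q = True.
In (g | ~n | ~q) only ~n is left, so n = False.
Check each clause:
  (k): k holds.
  (g | ~n | ~q): ~n holds.
  (~g | ~k | n | ~q): ~g holds.
  (~g | ~k): ~g holds.
  (g | q): q holds.
  (~g | ~n | q): ~g holds.
  (k | ~q): k holds.
All clauses satisfied.

q: True; n: False; k: True; g: False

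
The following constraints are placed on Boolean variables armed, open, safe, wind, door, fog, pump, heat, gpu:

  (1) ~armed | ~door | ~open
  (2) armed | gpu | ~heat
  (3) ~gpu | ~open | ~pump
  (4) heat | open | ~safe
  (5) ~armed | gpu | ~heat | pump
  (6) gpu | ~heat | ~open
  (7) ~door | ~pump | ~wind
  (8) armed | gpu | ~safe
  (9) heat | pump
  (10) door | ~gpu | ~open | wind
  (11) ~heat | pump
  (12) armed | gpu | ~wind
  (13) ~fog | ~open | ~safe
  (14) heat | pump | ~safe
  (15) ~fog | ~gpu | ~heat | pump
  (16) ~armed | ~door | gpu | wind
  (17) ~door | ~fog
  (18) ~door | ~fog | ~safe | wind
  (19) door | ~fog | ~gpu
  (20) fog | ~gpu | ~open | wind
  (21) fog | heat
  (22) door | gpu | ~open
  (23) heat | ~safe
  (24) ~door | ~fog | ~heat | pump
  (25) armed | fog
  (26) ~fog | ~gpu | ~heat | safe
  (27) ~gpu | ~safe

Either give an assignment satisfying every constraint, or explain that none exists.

Set armed = True.
Try open = True:
  (~armed | ~door | ~open) forces door = False.
  (door | gpu | ~open) forces gpu = True.
  (~gpu | ~open | ~pump) forces pump = False.
  (heat | pump) forces heat = True.
  clause (~heat | pump) is falsified — backtrack.
So open = False.
Set safe = False.
Set wind = True.
Try door = True:
  (~door | ~pump | ~wind) forces pump = False.
  (heat | pump) forces heat = True.
  clause (~heat | pump) is falsified — backtrack.
So door = False.
Set fog = True.
  then (door | ~fog | ~gpu) forces gpu = False.
Try pump = False:
  (~armed | gpu | ~heat | pump) forces heat = False.
  clause (heat | pump) is falsified — backtrack.
So pump = True.
Set heat = True.
All clauses satisfied.

armed=T; open=F; safe=F; wind=T; door=F; fog=T; pump=T; heat=T; gpu=F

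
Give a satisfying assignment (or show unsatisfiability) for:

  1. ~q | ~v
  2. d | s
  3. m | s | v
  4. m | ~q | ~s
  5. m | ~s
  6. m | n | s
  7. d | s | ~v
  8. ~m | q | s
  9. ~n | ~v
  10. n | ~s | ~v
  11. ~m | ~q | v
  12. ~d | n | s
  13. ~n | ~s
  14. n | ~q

Set n = False.
  then (n | ~q) forces q = False.
Try s = False:
  (d | s) forces d = True.
  clause (~d | n | s) is falsified — backtrack.
So s = True.
  then (m | ~s) forces m = True.
  then (n | ~s | ~v) forces v = False.
Set d = False.
All clauses satisfied.

n = False, s = True, q = False, d = False, m = True, v = False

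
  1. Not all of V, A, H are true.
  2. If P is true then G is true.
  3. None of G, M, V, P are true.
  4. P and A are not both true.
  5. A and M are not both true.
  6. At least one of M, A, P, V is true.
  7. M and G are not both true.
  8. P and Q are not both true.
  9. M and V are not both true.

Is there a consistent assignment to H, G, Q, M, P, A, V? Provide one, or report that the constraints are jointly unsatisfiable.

H: True; G: False; Q: True; M: False; P: False; A: True; V: False

  (1) {V, A, H}: 2/3 true — not all ✓
  (2) P=F ⇒ G: vacuous ✓
  (3) {G, M, V, P}: 0 true — none ✓
  (4) P=F, A=T — not both ✓
  (5) A=T, M=F — not both ✓
  (6) {M, A, P, V}: 1 true — at least one ✓
  (7) M=F, G=F — not both ✓
  (8) P=F, Q=T — not both ✓
  (9) M=F, V=F — not both ✓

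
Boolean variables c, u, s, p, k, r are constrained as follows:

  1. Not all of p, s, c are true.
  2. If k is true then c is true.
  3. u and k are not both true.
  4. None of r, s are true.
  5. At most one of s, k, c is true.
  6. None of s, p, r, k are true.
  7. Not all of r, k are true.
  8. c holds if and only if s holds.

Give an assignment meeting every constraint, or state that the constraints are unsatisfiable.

c=F, u=F, s=F, p=F, k=F, r=F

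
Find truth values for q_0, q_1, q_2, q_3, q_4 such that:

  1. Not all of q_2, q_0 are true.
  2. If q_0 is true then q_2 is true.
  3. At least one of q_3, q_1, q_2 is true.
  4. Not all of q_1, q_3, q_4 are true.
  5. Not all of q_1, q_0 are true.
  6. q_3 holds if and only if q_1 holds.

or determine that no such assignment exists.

q_0 = False, q_1 = True, q_2 = False, q_3 = True, q_4 = False

  (1) {q_2, q_0}: 0/2 true — not all ✓
  (2) q_0=F ⇒ q_2: vacuous ✓
  (3) {q_3, q_1, q_2}: 2 true — at least one ✓
  (4) {q_1, q_3, q_4}: 2/3 true — not all ✓
  (5) {q_1, q_0}: 1/2 true — not all ✓
  (6) q_3=T, q_1=T — same ✓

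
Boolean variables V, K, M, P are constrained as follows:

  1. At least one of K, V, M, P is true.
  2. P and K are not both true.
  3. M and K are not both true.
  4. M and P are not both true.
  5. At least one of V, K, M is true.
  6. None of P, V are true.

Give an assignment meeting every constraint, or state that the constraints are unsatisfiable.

V: False; K: True; M: False; P: False

  (1) {K, V, M, P}: 1 true — at least one ✓
  (2) P=F, K=T — not both ✓
  (3) M=F, K=T — not both ✓
  (4) M=F, P=F — not both ✓
  (5) {V, K, M}: 1 true — at least one ✓
  (6) {P, V}: 0 true — none ✓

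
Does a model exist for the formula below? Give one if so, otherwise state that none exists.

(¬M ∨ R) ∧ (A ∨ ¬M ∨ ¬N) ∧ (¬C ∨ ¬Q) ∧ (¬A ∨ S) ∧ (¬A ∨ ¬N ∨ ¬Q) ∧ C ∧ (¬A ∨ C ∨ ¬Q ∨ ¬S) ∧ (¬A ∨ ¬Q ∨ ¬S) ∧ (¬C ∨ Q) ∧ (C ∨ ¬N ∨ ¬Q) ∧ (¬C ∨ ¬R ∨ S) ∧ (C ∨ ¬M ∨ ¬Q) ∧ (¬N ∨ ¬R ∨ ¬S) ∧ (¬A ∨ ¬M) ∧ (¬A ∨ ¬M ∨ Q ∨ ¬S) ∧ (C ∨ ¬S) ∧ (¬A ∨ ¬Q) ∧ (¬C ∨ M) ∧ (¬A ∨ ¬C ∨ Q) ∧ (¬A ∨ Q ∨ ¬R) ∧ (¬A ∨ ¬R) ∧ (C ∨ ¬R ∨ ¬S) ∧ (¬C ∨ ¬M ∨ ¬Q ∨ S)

Case C = True:
  (¬C ∨ ¬Q) forces Q = False.
  Clause (¬C ∨ Q) is falsified — contradiction.
Case C = False:
  Clause (C) is falsified — contradiction.
Both cases fail, so the formula is unsatisfiable.

The formula is unsatisfiable.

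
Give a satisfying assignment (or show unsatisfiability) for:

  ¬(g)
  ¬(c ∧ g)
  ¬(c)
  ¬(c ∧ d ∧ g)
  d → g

g=F, c=F, d=F

Unit clause (¬c) forces c = False.
Unit clause (¬g) forces g = False.
In (¬d ∨ g) only ¬d is left, so d = False.
All clauses satisfied.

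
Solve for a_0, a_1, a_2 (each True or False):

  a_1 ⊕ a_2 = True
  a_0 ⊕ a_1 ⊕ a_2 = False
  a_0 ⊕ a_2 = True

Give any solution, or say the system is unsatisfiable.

a_0=T, a_1=T, a_2=F

a_1 ⊕ a_2 = T ⊕ F = True ✓
a_0 ⊕ a_1 ⊕ a_2 = T ⊕ T ⊕ F = False ✓
a_0 ⊕ a_2 = T ⊕ F = True ✓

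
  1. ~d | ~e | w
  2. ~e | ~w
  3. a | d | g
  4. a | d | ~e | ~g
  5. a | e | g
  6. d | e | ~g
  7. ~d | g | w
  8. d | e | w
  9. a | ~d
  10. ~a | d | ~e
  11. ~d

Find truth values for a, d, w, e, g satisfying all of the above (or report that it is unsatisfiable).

a=T, d=F, w=T, e=F, g=F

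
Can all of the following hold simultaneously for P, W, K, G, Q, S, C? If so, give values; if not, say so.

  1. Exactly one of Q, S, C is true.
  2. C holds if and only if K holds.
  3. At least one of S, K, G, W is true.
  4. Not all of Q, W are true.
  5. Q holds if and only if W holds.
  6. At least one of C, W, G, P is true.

P=F; W=F; K=T; G=T; Q=F; S=F; C=T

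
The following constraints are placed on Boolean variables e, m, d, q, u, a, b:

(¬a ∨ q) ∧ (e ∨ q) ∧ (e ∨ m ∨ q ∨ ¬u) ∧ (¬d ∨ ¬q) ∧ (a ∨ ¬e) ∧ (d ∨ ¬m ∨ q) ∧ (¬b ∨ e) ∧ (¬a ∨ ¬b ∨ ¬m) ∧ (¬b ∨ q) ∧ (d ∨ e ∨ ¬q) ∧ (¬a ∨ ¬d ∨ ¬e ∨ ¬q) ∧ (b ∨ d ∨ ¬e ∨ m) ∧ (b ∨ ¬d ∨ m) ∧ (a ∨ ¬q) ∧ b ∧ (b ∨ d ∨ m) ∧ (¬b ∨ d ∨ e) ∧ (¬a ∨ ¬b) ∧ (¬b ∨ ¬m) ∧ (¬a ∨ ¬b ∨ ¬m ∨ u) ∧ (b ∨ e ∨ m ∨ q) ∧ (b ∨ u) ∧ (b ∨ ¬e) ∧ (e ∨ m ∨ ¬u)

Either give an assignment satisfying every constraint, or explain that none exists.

Case b = True:
  (¬b ∨ e) forces e = True.
  (a ∨ ¬e) forces a = True.
  Clause (¬a ∨ ¬b) is falsified — contradiction.
Case b = False:
  Clause (b) is falsified — contradiction.
Both cases fail, so the formula is unsatisfiable.

No satisfying assignment exists.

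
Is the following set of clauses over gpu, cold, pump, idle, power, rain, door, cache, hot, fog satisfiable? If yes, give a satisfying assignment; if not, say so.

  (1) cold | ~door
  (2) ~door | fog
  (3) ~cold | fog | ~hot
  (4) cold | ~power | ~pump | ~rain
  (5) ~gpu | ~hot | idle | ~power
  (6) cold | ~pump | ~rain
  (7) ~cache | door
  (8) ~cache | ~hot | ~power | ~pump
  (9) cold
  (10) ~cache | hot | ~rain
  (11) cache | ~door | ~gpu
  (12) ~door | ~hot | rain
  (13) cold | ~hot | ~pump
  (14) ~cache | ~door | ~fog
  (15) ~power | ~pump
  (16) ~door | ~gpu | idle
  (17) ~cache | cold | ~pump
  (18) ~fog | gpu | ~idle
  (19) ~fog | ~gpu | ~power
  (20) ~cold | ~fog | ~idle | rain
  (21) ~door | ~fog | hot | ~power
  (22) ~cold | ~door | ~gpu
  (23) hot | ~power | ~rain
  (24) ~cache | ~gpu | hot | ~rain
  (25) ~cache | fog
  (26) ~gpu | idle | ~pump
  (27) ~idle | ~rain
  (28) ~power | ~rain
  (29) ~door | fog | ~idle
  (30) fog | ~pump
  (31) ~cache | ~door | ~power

Unit clause (cold) forces cold = True.
Set gpu = False.
Set pump = False.
Set idle = False.
Set power = False.
Set rain = True.
Set door = False.
  then (~cache | door) forces cache = False.
Set hot = False.
Set fog = False.
All clauses satisfied.

gpu = False; cold = True; pump = False; idle = False; power = False; rain = True; door = False; cache = False; hot = False; fog = False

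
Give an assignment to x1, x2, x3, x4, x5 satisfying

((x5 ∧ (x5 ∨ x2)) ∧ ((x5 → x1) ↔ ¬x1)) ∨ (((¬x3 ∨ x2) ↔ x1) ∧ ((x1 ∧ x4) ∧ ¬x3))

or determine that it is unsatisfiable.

x1=T; x2=F; x3=F; x4=T; x5=T

  ((x5 ∧ (x5 ∨ x2)) ∧ ((x5 → x1) ↔ ¬x1)) ∨ (((¬x3 ∨ x2) ↔ x1) ∧ ((x1 ∧ x4) ∧ ¬x3)) = True
    (x5 ∧ (x5 ∨ x2)) ∧ ((x5 → x1) ↔ ¬x1) = False
      x5 ∧ (x5 ∨ x2) = True
        x5 ∨ x2 = True
      (x5 → x1) ↔ ¬x1 = False
        x5 → x1 = True
        ¬x1 = False
    ((¬x3 ∨ x2) ↔ x1) ∧ ((x1 ∧ x4) ∧ ¬x3) = True
      (¬x3 ∨ x2) ↔ x1 = True
        ¬x3 ∨ x2 = True
          ¬x3 = True
      (x1 ∧ x4) ∧ ¬x3 = True
        x1 ∧ x4 = True
        ¬x3 = True
The formula evaluates to True.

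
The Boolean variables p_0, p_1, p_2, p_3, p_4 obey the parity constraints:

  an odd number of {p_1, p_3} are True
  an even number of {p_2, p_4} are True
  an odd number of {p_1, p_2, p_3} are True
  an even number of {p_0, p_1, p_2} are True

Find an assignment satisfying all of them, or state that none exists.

p_0 = True; p_1 = True; p_2 = False; p_3 = False; p_4 = False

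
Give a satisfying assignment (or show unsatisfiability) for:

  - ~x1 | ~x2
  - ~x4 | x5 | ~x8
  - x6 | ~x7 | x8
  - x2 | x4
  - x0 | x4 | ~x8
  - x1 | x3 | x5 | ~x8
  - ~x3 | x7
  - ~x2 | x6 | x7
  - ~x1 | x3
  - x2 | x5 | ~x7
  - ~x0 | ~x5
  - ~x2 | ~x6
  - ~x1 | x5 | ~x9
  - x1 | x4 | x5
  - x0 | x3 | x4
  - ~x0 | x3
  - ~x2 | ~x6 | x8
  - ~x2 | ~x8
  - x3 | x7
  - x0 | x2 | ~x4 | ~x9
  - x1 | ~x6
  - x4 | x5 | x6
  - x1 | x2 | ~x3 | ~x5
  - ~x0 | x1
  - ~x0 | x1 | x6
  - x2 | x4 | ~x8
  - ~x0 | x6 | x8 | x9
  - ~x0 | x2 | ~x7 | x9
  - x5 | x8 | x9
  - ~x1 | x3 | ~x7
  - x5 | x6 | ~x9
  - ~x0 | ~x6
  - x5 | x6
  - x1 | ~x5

x0 = False, x1 = True, x2 = False, x3 = True, x4 = True, x5 = True, x6 = True, x7 = True, x8 = True, x9 = False

Set x0 = False.
Try x1 = False:
  (x1 | ~x6) forces x6 = False.
  (x5 | x6) forces x5 = True.
  clause (x1 | ~x5) is falsified — backtrack.
So x1 = True.
  then (~x1 | ~x2) forces x2 = False.
  then (x2 | x4) forces x4 = True.
  then (~x1 | x3) forces x3 = True.
  then (x0 | x2 | ~x4 | ~x9) forces x9 = False.
  then (~x3 | x7) forces x7 = True.
  then (x2 | x5 | ~x7) forces x5 = True.
Set x6 = True.
Set x8 = True.
All clauses satisfied.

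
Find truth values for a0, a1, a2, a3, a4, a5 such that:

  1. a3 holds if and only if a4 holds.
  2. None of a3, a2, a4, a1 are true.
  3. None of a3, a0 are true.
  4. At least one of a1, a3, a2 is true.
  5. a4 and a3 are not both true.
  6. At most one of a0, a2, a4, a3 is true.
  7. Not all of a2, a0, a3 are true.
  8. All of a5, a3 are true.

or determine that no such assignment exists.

Case a3 = True:
  Constraint (2) is violated (a3=T) — contradiction.
Case a3 = False:
  Constraint (8) is violated (a3=F) — contradiction.
Both cases fail — unsatisfiable.

Unsatisfiable — no assignment works.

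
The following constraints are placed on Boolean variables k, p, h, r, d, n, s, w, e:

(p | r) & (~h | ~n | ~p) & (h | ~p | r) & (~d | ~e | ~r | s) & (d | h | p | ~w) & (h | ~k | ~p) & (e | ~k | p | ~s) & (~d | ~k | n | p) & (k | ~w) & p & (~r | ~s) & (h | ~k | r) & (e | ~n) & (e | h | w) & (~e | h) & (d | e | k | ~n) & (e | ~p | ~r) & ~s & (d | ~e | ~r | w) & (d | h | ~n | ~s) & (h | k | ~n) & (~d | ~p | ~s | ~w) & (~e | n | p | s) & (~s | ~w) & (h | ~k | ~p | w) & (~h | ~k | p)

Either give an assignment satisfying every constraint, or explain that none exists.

k=T; p=T; h=T; r=F; d=T; n=F; s=F; w=T; e=F

Unit clause (p) forces p = True.
Unit clause (~s) forces s = False.
Set k = True.
  then (h | ~k | ~p) forces h = True.
  then (~h | ~n | ~p) forces n = False.
Set r = False.
Set d = True.
Set w = True.
Set e = False.
All clauses satisfied.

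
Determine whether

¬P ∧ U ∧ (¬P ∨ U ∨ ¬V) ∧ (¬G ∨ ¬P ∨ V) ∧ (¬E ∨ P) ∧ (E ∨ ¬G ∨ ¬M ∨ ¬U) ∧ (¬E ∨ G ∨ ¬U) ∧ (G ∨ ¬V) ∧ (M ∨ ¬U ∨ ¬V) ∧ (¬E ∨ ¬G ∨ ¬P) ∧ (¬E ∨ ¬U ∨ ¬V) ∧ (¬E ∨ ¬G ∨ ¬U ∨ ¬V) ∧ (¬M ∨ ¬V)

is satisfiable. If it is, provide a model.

M = False, G = True, U = True, V = False, E = False, P = False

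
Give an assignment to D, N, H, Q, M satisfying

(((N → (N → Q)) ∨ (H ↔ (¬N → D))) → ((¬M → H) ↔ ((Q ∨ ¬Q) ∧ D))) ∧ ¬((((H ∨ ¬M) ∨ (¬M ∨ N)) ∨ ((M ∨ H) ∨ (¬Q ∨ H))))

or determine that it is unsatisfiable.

The conjunct ¬((((H ∨ ¬M) ∨ (¬M ∨ N)) ∨ ((M ∨ H) ∨ (¬Q ∨ H)))) is unsatisfiable on its own:
  M = True: this becomes ¬(((H ∨ N) ∨ True)) = False.
  M = False: this becomes ¬((True ∨ (H ∨ (¬Q ∨ H)))) = False.
So the whole conjunction is unsatisfiable.

The formula is unsatisfiable.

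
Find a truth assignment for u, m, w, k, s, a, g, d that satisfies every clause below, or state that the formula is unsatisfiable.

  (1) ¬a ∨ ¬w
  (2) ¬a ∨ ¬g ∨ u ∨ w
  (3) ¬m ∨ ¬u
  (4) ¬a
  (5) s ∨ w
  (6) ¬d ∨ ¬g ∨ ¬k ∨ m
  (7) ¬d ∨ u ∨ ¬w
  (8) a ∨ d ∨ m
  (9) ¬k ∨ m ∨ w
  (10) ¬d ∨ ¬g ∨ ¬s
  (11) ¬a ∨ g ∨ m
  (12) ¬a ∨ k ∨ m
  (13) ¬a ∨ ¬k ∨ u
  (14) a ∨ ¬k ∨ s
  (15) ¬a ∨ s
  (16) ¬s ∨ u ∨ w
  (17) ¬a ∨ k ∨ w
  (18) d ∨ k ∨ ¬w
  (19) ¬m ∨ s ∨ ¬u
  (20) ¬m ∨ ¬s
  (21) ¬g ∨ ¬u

u = True; m = False; w = True; k = True; s = True; a = False; g = False; d = True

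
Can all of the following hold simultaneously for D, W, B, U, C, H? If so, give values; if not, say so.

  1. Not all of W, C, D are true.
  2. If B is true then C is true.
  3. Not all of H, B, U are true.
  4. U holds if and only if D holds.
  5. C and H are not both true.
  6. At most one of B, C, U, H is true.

D = True, W = False, B = False, U = True, C = False, H = False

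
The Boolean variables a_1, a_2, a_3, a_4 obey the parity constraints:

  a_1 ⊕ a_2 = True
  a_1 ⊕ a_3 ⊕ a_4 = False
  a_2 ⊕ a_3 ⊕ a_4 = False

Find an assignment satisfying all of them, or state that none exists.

Adding constraints 1, 2, 3 mod 2: every variable appears an even number of times on the left, so the left side is 0.
But the right sides sum to 1 (mod 2). 0 ≠ 1 — the system is inconsistent.

Unsatisfiable — no assignment works.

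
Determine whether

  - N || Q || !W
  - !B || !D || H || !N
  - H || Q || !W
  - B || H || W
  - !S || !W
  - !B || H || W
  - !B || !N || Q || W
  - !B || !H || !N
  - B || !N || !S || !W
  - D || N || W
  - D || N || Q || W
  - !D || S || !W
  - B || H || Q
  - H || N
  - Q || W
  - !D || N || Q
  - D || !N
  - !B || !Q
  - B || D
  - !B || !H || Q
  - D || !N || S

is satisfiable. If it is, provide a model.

W=F, N=F, B=F, Q=T, D=T, S=F, H=T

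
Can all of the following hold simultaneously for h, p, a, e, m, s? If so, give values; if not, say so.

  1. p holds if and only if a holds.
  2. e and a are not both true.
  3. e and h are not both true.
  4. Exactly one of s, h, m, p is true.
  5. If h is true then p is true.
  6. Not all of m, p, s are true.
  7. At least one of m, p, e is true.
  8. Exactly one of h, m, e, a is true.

h = False, p = False, a = False, e = False, m = True, s = False

  (1) p=F, a=F — same ✓
  (2) e=F, a=F — not both ✓
  (3) e=F, h=F — not both ✓
  (4) {s, h, m, p}: 1 true — exactly one ✓
  (5) h=F ⇒ p: vacuous ✓
  (6) {m, p, s}: 1/3 true — not all ✓
  (7) {m, p, e}: 1 true — at least one ✓
  (8) {h, m, e, a}: 1 true — exactly one ✓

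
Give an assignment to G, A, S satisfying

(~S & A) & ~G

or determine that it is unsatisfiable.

G: False, A: True, S: False

  ~S & A = True
    ~S = True
  ~G = True
Both conjuncts True, so the formula holds.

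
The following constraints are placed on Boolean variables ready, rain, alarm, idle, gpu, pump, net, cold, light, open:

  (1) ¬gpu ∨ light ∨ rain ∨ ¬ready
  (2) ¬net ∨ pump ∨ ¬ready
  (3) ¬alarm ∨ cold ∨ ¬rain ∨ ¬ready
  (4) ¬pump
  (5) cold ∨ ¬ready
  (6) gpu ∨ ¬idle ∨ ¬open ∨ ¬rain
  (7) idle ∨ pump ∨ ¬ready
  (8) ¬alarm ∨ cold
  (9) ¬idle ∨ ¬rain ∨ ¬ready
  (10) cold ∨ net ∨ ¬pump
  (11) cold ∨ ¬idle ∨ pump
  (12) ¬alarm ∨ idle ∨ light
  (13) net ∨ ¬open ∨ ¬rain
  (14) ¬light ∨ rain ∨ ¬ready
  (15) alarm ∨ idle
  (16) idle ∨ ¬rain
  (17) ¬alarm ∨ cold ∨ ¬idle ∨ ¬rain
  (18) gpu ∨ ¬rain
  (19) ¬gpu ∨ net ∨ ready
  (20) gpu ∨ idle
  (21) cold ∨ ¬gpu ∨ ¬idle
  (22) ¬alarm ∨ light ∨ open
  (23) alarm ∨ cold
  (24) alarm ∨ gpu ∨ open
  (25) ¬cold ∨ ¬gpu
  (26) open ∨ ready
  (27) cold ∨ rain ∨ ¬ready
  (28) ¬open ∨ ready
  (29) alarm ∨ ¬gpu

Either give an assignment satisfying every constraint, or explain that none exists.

Unit clause (¬pump) forces pump = False.
Set ready = True.
  then (¬net ∨ pump ∨ ¬ready) forces net = False.
  then (cold ∨ ¬ready) forces cold = True.
  then (idle ∨ pump ∨ ¬ready) forces idle = True.
  then (¬idle ∨ ¬rain ∨ ¬ready) forces rain = False.
  then (¬light ∨ rain ∨ ¬ready) forces light = False.
  then (¬cold ∨ ¬gpu) forces gpu = False.
Set alarm = False.
  then (alarm ∨ gpu ∨ open) forces open = True.
All clauses satisfied.

ready=T; rain=F; alarm=F; idle=T; gpu=F; pump=F; net=F; cold=T; light=F; open=T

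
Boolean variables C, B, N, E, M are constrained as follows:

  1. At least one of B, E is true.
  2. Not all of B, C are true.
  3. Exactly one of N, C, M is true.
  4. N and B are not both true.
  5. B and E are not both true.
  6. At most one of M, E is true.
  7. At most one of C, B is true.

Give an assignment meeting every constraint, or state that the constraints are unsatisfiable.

C = True, B = False, N = False, E = True, M = False

  (1) {B, E}: 1 true — at least one ✓
  (2) {B, C}: 1/2 true — not all ✓
  (3) {N, C, M}: 1 true — exactly one ✓
  (4) N=F, B=F — not both ✓
  (5) B=F, E=T — not both ✓
  (6) {M, E}: 1 true — at most one ✓
  (7) {C, B}: 1 true — at most one ✓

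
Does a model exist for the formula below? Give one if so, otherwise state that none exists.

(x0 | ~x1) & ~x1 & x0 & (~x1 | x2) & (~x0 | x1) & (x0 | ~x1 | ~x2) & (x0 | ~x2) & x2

Case x0 = True:
  (~x1) forces x1 = False.
  Clause (~x0 | x1) is falsified — contradiction.
Case x0 = False:
  Clause (x0) is falsified — contradiction.
Both cases fail, so the formula is unsatisfiable.

The formula is unsatisfiable.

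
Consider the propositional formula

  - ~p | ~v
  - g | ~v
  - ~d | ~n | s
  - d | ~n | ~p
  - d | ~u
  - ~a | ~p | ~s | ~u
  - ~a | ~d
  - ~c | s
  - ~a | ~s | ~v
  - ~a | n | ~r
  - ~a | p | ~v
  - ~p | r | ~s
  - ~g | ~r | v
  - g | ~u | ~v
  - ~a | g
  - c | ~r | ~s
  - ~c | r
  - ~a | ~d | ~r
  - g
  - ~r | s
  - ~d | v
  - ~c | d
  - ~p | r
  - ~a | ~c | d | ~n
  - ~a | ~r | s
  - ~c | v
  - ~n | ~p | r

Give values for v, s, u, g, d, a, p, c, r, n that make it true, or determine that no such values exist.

v=T; s=T; u=F; g=T; d=F; a=F; p=F; c=F; r=F; n=F

Unit clause (g) forces g = True.
Set v = True.
  then (~p | ~v) forces p = False.
  then (~a | p | ~v) forces a = False.
Set s = True.
Set u = False.
Set d = False.
  then (~c | d) forces c = False.
  then (c | ~r | ~s) forces r = False.
Set n = False.
All clauses satisfied.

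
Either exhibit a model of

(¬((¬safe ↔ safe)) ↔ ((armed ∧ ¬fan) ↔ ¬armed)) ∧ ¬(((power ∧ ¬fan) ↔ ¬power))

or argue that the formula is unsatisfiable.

safe = True, power = False, armed = True, fan = True

  ¬((¬safe ↔ safe)) ↔ ((armed ∧ ¬fan) ↔ ¬armed) = True
    ¬((¬safe ↔ safe)) = True
      ¬safe ↔ safe = False
        ¬safe = False
    (armed ∧ ¬fan) ↔ ¬armed = True
      armed ∧ ¬fan = False
        ¬fan = False
      ¬armed = False
  ¬(((power ∧ ¬fan) ↔ ¬power)) = True
    (power ∧ ¬fan) ↔ ¬power = False
      power ∧ ¬fan = False
        ¬fan = False
      ¬power = True
Both conjuncts True, so the formula holds.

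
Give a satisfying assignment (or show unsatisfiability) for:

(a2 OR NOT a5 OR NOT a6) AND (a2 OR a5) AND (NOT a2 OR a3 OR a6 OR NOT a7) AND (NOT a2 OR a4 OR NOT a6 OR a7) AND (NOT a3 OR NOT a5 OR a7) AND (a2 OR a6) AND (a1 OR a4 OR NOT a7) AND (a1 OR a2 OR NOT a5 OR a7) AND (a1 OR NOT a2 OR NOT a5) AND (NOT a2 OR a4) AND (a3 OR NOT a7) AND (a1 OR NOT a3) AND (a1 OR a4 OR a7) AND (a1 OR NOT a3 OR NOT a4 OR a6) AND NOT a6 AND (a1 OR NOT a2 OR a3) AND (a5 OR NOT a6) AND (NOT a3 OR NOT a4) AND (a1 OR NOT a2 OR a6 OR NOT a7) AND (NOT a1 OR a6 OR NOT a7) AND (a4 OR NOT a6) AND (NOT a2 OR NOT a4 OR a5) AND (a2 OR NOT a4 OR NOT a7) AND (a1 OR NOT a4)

Unit clause (NOT a6) forces a6 = False.
In (a2 OR a6) only a2 is left, so a2 = True.
In (NOT a2 OR a4) only a4 is left, so a4 = True.
In (NOT a3 OR NOT a4) only NOT a3 is left, so a3 = False.
In (NOT a2 OR NOT a4 OR a5) only a5 is left, so a5 = True.
In (a1 OR NOT a4) only a1 is left, so a1 = True.
In (NOT a2 OR a3 OR a6 OR NOT a7) only NOT a7 is left, so a7 = False.
All clauses satisfied.

a1: True; a2: True; a3: False; a4: True; a5: True; a6: False; a7: False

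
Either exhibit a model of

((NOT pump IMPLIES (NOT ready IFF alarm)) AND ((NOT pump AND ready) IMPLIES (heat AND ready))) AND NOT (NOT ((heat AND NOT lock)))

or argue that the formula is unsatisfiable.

heat = True, ready = True, pump = False, alarm = False, lock = False

  (NOT pump IMPLIES (NOT ready IFF alarm)) AND ((NOT pump AND ready) IMPLIES (heat AND ready)) = True
    NOT pump IMPLIES (NOT ready IFF alarm) = True
      NOT pump = True
      NOT ready IFF alarm = True
        NOT ready = False
    (NOT pump AND ready) IMPLIES (heat AND ready) = True
      NOT pump AND ready = True
        NOT pump = True
      heat AND ready = True
  NOT (NOT ((heat AND NOT lock))) = True
    NOT ((heat AND NOT lock)) = False
      heat AND NOT lock = True
        NOT lock = True
Both conjuncts True, so the formula holds.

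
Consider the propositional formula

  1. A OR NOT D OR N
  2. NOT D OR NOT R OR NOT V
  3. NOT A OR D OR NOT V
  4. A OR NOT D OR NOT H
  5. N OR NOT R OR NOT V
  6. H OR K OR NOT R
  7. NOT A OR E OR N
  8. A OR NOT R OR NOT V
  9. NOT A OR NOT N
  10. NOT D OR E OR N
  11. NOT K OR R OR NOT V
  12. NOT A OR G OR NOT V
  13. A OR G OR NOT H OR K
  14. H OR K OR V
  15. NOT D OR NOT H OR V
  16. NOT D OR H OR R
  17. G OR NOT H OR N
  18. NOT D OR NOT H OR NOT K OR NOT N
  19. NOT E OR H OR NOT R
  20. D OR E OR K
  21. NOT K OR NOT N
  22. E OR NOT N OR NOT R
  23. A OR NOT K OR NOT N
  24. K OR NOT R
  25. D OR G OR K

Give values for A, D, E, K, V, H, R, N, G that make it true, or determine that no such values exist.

A: True, D: False, E: True, K: True, V: False, H: False, R: False, N: False, G: True

Set A = True.
  then (NOT A OR NOT N) forces N = False.
  then (NOT A OR E OR N) forces E = True.
Set D = False.
  then (NOT A OR D OR NOT V) forces V = False.
Set K = True.
Set H = False.
  then (NOT E OR H OR NOT R) forces R = False.
Set G = True.
All clauses satisfied.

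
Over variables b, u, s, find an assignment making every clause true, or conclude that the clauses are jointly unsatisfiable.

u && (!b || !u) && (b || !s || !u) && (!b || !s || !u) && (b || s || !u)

UNSATISFIABLE

Case u = True:
  (!b || !u) forces b = False.
  (b || !s || !u) forces s = False.
  Clause (b || s || !u) is falsified — contradiction.
Case u = False:
  Clause (u) is falsified — contradiction.
Both cases fail, so the formula is unsatisfiable.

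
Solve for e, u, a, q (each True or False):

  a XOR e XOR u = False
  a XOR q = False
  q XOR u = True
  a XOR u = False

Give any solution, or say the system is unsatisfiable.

No satisfying assignment exists.

Adding constraints 2, 3, 4 mod 2: every variable appears an even number of times on the left, so the left side is 0.
But the right sides sum to 1 (mod 2). 0 ≠ 1 — the system is inconsistent.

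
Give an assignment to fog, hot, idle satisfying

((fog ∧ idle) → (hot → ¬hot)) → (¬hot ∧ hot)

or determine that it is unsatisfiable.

fog=T, hot=T, idle=T

  ((fog ∧ idle) → (hot → ¬hot)) → (¬hot ∧ hot) = True
    (fog ∧ idle) → (hot → ¬hot) = False
      fog ∧ idle = True
      hot → ¬hot = False
        ¬hot = False
    ¬hot ∧ hot = False
      ¬hot = False
The formula evaluates to True.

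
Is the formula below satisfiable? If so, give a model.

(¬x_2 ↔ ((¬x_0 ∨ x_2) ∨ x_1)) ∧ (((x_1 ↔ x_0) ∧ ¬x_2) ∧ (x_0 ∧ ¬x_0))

UNSATISFIABLE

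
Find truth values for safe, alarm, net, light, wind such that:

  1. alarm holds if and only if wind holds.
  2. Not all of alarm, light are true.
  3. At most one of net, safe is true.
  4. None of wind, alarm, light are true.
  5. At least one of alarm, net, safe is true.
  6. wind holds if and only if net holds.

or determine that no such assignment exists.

safe: True, alarm: False, net: False, light: False, wind: False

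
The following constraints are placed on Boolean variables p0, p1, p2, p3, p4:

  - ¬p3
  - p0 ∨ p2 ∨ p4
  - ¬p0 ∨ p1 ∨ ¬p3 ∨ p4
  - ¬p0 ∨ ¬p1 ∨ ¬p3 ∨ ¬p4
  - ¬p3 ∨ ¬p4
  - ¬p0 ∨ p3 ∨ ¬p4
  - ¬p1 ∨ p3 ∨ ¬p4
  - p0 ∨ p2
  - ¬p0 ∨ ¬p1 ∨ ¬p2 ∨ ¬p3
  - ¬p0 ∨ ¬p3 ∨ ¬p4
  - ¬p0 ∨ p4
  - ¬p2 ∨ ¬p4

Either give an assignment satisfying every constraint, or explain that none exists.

p0 = False, p1 = False, p2 = True, p3 = False, p4 = False

Unit clause (¬p3) forces p3 = False.
Try p0 = True:
  (¬p0 ∨ p3 ∨ ¬p4) forces p4 = False.
  clause (¬p0 ∨ p4) is falsified — backtrack.
So p0 = False.
  then (p0 ∨ p2) forces p2 = True.
  then (¬p2 ∨ ¬p4) forces p4 = False.
Set p1 = False.
All clauses satisfied.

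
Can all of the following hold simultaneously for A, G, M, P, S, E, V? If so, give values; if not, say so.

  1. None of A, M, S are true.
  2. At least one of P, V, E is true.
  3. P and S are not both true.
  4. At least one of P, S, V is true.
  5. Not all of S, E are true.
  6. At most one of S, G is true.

A = False, G = False, M = False, P = False, S = False, E = True, V = True

  (1) {A, M, S}: 0 true — none ✓
  (2) {P, V, E}: 2 true — at least one ✓
  (3) P=F, S=F — not both ✓
  (4) {P, S, V}: 1 true — at least one ✓
  (5) {S, E}: 1/2 true — not all ✓
  (6) {S, G}: 0 true — at most one ✓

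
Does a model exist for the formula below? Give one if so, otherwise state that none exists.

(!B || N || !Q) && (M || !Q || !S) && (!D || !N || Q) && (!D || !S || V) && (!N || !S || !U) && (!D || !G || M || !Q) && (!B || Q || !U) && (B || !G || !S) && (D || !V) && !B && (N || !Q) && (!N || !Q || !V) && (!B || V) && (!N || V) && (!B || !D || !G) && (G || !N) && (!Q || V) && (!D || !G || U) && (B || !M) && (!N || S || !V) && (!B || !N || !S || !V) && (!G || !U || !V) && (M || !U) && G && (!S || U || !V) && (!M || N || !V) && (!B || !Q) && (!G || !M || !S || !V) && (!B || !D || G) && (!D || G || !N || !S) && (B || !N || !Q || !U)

Unit clause (!B) forces B = False.
In (B || !M) only !M is left, so M = False.
In (M || !U) only !U is left, so U = False.
Unit clause (G) forces G = True.
In (B || !G || !S) only !S is left, so S = False.
In (!D || !G || U) only !D is left, so D = False.
In (D || !V) only !V is left, so V = False.
In (!N || V) only !N is left, so N = False.
In (!Q || V) only !Q is left, so Q = False.
All clauses satisfied.

B = False, D = False, S = False, G = True, M = False, N = False, U = False, Q = False, V = False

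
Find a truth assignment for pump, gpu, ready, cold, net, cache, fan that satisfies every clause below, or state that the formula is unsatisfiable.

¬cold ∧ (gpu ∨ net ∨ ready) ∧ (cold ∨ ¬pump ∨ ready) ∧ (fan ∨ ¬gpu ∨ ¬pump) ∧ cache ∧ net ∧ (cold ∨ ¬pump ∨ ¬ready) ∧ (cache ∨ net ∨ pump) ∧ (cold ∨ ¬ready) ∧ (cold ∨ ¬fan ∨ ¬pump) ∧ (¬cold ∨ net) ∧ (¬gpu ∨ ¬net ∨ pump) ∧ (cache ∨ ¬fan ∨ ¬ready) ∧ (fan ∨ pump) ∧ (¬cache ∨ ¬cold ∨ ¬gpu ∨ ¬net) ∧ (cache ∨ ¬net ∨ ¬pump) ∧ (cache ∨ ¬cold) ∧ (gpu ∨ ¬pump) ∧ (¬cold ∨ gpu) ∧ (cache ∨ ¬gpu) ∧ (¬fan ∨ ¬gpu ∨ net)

pump=F; gpu=F; ready=F; cold=F; net=T; cache=T; fan=T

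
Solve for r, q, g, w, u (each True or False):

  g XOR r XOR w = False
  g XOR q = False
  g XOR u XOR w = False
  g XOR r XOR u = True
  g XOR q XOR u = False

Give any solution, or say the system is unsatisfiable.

r = False; q = True; g = True; w = True; u = False

g XOR r XOR w = T XOR F XOR T = False ✓
g XOR q = T XOR T = False ✓
g XOR u XOR w = T XOR F XOR T = False ✓
g XOR r XOR u = T XOR F XOR F = True ✓
g XOR q XOR u = T XOR T XOR F = False ✓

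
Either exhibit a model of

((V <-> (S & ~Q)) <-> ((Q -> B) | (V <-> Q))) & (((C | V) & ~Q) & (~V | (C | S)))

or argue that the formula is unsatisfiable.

S = True; V = True; C = True; Q = False; B = False

  (V <-> (S & ~Q)) <-> ((Q -> B) | (V <-> Q)) = True
    V <-> (S & ~Q) = True
      S & ~Q = True
        ~Q = True
    (Q -> B) | (V <-> Q) = True
      Q -> B = True
      V <-> Q = False
  ((C | V) & ~Q) & (~V | (C | S)) = True
    (C | V) & ~Q = True
      C | V = True
      ~Q = True
    ~V | (C | S) = True
      ~V = False
      C | S = True
Both conjuncts True, so the formula holds.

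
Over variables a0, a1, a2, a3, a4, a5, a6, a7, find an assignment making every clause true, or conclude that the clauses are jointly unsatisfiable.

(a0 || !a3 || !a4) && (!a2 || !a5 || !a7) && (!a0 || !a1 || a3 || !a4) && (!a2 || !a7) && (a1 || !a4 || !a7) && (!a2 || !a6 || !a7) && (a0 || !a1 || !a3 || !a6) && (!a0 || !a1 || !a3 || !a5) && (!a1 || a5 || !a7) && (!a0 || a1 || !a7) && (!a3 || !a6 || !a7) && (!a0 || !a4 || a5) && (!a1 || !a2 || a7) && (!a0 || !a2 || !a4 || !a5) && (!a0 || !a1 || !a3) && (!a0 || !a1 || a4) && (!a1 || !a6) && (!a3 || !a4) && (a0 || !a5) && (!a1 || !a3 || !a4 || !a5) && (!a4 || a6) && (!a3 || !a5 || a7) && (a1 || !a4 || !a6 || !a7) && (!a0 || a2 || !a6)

Set a0 = True.
Set a1 = False.
  then (!a0 || a1 || !a7) forces a7 = False.
Set a2 = False.
  then (!a0 || a2 || !a6) forces a6 = False.
  then (!a4 || a6) forces a4 = False.
Set a3 = True.
  then (!a3 || !a5 || a7) forces a5 = False.
All clauses satisfied.

a0=T, a1=F, a2=F, a3=T, a4=F, a5=F, a6=F, a7=F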